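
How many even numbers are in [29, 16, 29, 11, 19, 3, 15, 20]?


Check each element:
  29 is odd
  16 is even
  29 is odd
  11 is odd
  19 is odd
  3 is odd
  15 is odd
  20 is even
Evens: [16, 20]
Count of evens = 2
Final answer: 2


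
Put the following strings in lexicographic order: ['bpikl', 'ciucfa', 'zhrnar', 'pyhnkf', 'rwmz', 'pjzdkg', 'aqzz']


Compare strings character by character (the first differing letter decides):
  'aqzz' < 'bpikl' since 'a' < 'b' at position 1
  'bpikl' < 'ciucfa' since 'b' < 'c' at position 1
  'ciucfa' < 'pjzdkg' since 'c' < 'p' at position 1
  'pjzdkg' < 'pyhnkf' since 'j' < 'y' at position 2
  'pyhnkf' < 'rwmz' since 'p' < 'r' at position 1
  'rwmz' < 'zhrnar' since 'r' < 'z' at position 1
Chaining these comparisons gives the alphabetical order.
Final answer: ['aqzz', 'bpikl', 'ciucfa', 'pjzdkg', 'pyhnkf', 'rwmz', 'zhrnar']


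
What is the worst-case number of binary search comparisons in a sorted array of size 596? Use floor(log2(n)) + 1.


Binary search halves the search space each step.
Maximum comparisons = floor(log2(596)) + 1
log2(596) = 9.2192
floor(log2(596)) = 9, so 9 + 1 = 10
Final answer: 10


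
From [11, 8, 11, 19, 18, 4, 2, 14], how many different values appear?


List all unique values:
Distinct values: [2, 4, 8, 11, 14, 18, 19]
Count = 7
Final answer: 7


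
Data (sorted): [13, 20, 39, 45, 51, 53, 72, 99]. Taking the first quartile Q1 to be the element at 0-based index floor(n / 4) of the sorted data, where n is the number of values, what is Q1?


The list has n = 8 elements.
Q1 index = floor(8 / 4) = floor(2) = 2
Counting from index 0 in the sorted data, the element at index 2 is 39.
Final answer: 39


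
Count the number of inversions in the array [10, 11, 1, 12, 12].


For each element, count the later elements that are smaller than it:
  10 (index 0): smaller elements after it = [1] -> 1
  11 (index 1): smaller elements after it = [1] -> 1
  1 (index 2): smaller elements after it = [] -> 0
  12 (index 3): smaller elements after it = [] -> 0
Total inversions = 1 + 1 + 0 + 0 = 2
Final answer: 2


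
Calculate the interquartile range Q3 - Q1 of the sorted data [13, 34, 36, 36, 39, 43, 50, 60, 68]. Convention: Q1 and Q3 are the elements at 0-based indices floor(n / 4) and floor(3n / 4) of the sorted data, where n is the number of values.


The data has n = 9 elements.
Q1 index = floor(9 / 4) = floor(2.25) = 2; Q3 index = floor(3 * 9 / 4) = floor(6.75) = 6
Q1 = element at index 2 = 36
Q3 = element at index 6 = 50
IQR = 50 - 36 = 14
Final answer: 14


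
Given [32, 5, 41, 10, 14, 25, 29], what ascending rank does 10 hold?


Sort ascending: [5, 10, 14, 25, 29, 32, 41]
Find 10 in the sorted list.
10 is at position 2 (1-indexed).
Final answer: 2


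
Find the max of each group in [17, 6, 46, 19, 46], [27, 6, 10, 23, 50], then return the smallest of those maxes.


Find max of each group:
  Group 1: [17, 6, 46, 19, 46] -> max = 46
  Group 2: [27, 6, 10, 23, 50] -> max = 50
Maxes: [46, 50]
Minimum of maxes = 46
Final answer: 46


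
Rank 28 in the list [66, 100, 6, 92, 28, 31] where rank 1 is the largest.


Sort descending: [100, 92, 66, 31, 28, 6]
Find 28 in the sorted list.
28 is at position 5.
Final answer: 5


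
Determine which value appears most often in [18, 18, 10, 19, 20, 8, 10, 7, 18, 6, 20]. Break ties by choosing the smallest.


Count the frequency of each value:
  6 appears 1 time(s)
  7 appears 1 time(s)
  8 appears 1 time(s)
  10 appears 2 time(s)
  18 appears 3 time(s)
  19 appears 1 time(s)
  20 appears 2 time(s)
Maximum frequency is 3.
Only 18 reaches that frequency, so it is the mode.
Final answer: 18


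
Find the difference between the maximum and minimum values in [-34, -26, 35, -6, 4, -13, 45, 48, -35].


Maximum value: 48
Minimum value: -35
Range = 48 - (-35) = 83
Final answer: 83


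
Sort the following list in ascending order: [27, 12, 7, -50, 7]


Original list: [27, 12, 7, -50, 7]
Repeatedly take the smallest remaining element:
  Remaining [27, 12, 7, -50, 7] -> smallest is -50
  Remaining [27, 12, 7, 7] -> smallest is 7
  Remaining [27, 12, 7] -> smallest is 7
  Remaining [27, 12] -> smallest is 12
  Remaining [27] -> smallest is 27
Collecting the picks in order gives the sorted list.
Final answer: [-50, 7, 7, 12, 27]


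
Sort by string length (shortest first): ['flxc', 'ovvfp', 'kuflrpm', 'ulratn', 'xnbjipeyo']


Compute lengths:
  'flxc' has length 4
  'ovvfp' has length 5
  'kuflrpm' has length 7
  'ulratn' has length 6
  'xnbjipeyo' has length 9
Lengths in increasing order: 4 < 5 < 6 < 7 < 9
Listing the words in that order gives the answer.
Final answer: ['flxc', 'ovvfp', 'ulratn', 'kuflrpm', 'xnbjipeyo']


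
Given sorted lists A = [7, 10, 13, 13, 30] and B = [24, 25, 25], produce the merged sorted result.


List A: [7, 10, 13, 13, 30]
List B: [24, 25, 25]
Repeatedly compare the front elements and take the smaller:
  7 vs 24 -> take 7
  10 vs 24 -> take 10
  13 vs 24 -> take 13
  13 vs 24 -> take 13
  30 vs 24 -> take 24
  30 vs 25 -> take 25
  30 vs 25 -> take 25
  B is exhausted; append the rest of A: [30]
Final answer: [7, 10, 13, 13, 24, 25, 25, 30]


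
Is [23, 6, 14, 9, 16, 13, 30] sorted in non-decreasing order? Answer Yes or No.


Check consecutive pairs:
  23 <= 6? False
  6 <= 14? True
  14 <= 9? False
  9 <= 16? True
  16 <= 13? False
  13 <= 30? True
3 consecutive pair(s) are out of order, so the list is not sorted.
Final answer: No


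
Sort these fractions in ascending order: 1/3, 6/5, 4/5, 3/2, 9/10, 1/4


Convert to decimal for comparison:
  1/3 = 0.3333
  6/5 = 1.2
  4/5 = 0.8
  3/2 = 1.5
  9/10 = 0.9
  1/4 = 0.25
Decimals in increasing order: 0.25 < 0.3333 < 0.8 < 0.9 < 1.2 < 1.5
Writing each back as its fraction gives the sorted order.
Final answer: 1/4, 1/3, 4/5, 9/10, 6/5, 3/2


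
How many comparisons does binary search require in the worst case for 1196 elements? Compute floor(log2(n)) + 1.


Binary search halves the search space each step.
Maximum comparisons = floor(log2(1196)) + 1
log2(1196) = 10.224
floor(log2(1196)) = 10, so 10 + 1 = 11
Final answer: 11


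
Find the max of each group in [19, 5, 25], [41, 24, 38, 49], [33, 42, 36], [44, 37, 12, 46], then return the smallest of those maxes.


Find max of each group:
  Group 1: [19, 5, 25] -> max = 25
  Group 2: [41, 24, 38, 49] -> max = 49
  Group 3: [33, 42, 36] -> max = 42
  Group 4: [44, 37, 12, 46] -> max = 46
Maxes: [25, 49, 42, 46]
Minimum of maxes = 25
Final answer: 25


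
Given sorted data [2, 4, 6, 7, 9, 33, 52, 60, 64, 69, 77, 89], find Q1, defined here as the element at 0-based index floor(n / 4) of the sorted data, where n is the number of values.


The list has n = 12 elements.
Q1 index = floor(12 / 4) = floor(3) = 3
Counting from index 0 in the sorted data, the element at index 3 is 7.
Final answer: 7


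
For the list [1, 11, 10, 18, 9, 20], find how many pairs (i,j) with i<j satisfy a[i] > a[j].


For each element, count the later elements that are smaller than it:
  1 (index 0): smaller elements after it = [] -> 0
  11 (index 1): smaller elements after it = [10, 9] -> 2
  10 (index 2): smaller elements after it = [9] -> 1
  18 (index 3): smaller elements after it = [9] -> 1
  9 (index 4): smaller elements after it = [] -> 0
Total inversions = 0 + 2 + 1 + 1 + 0 = 4
Final answer: 4


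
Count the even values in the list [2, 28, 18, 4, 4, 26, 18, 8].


Check each element:
  2 is even
  28 is even
  18 is even
  4 is even
  4 is even
  26 is even
  18 is even
  8 is even
Evens: [2, 28, 18, 4, 4, 26, 18, 8]
Count of evens = 8
Final answer: 8


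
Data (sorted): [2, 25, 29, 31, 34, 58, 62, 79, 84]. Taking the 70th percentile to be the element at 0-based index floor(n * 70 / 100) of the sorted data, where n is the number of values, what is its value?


The dataset has n = 9 elements.
Index = floor(9 * 70 / 100) = floor(630 / 100) = floor(6.3) = 6
Counting from index 0 in the sorted data, the element at index 6 is 62.
Final answer: 62


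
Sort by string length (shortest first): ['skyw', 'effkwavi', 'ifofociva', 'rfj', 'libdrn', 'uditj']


Compute lengths:
  'skyw' has length 4
  'effkwavi' has length 8
  'ifofociva' has length 9
  'rfj' has length 3
  'libdrn' has length 6
  'uditj' has length 5
Lengths in increasing order: 3 < 4 < 5 < 6 < 8 < 9
Listing the words in that order gives the answer.
Final answer: ['rfj', 'skyw', 'uditj', 'libdrn', 'effkwavi', 'ifofociva']


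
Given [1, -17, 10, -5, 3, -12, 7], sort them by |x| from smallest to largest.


Compute absolute values:
  |1| = 1
  |-17| = 17
  |10| = 10
  |-5| = 5
  |3| = 3
  |-12| = 12
  |7| = 7
Absolute values in increasing order: 1 < 3 < 5 < 7 < 10 < 12 < 17
Listing the original numbers in that order gives the answer.
Final answer: [1, 3, -5, 7, 10, -12, -17]


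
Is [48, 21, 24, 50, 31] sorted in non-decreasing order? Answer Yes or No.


Check consecutive pairs:
  48 <= 21? False
  21 <= 24? True
  24 <= 50? True
  50 <= 31? False
2 consecutive pair(s) are out of order, so the list is not sorted.
Final answer: No


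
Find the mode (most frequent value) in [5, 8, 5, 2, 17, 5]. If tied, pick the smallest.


Count the frequency of each value:
  2 appears 1 time(s)
  5 appears 3 time(s)
  8 appears 1 time(s)
  17 appears 1 time(s)
Maximum frequency is 3.
Only 5 reaches that frequency, so it is the mode.
Final answer: 5


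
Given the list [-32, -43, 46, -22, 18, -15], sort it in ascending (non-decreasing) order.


Original list: [-32, -43, 46, -22, 18, -15]
Repeatedly take the smallest remaining element:
  Remaining [-32, -43, 46, -22, 18, -15] -> smallest is -43
  Remaining [-32, 46, -22, 18, -15] -> smallest is -32
  Remaining [46, -22, 18, -15] -> smallest is -22
  Remaining [46, 18, -15] -> smallest is -15
  Remaining [46, 18] -> smallest is 18
  Remaining [46] -> smallest is 46
Collecting the picks in order gives the sorted list.
Final answer: [-43, -32, -22, -15, 18, 46]


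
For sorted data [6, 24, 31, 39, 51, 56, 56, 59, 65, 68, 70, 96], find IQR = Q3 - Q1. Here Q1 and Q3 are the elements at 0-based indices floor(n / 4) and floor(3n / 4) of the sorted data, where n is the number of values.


The data has n = 12 elements.
Q1 index = floor(12 / 4) = floor(3) = 3; Q3 index = floor(3 * 12 / 4) = floor(9) = 9
Q1 = element at index 3 = 39
Q3 = element at index 9 = 68
IQR = 68 - 39 = 29
Final answer: 29


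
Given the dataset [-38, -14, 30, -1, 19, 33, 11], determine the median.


First, sort the list: [-38, -14, -1, 11, 19, 30, 33]
The list has 7 elements (odd count).
The middle index is 3 (0-based), and the element there is 11.
Final answer: 11


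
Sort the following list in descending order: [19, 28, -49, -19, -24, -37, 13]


Original list: [19, 28, -49, -19, -24, -37, 13]
Repeatedly take the largest remaining element:
  Remaining [19, 28, -49, -19, -24, -37, 13] -> largest is 28
  Remaining [19, -49, -19, -24, -37, 13] -> largest is 19
  Remaining [-49, -19, -24, -37, 13] -> largest is 13
  Remaining [-49, -19, -24, -37] -> largest is -19
  Remaining [-49, -24, -37] -> largest is -24
  Remaining [-49, -37] -> largest is -37
  Remaining [-49] -> largest is -49
Collecting the picks in order gives the descending list.
Final answer: [28, 19, 13, -19, -24, -37, -49]


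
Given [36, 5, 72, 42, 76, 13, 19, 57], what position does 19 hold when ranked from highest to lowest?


Sort descending: [76, 72, 57, 42, 36, 19, 13, 5]
Find 19 in the sorted list.
19 is at position 6.
Final answer: 6


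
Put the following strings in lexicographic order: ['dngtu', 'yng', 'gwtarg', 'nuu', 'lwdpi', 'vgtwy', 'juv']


Compare strings character by character (the first differing letter decides):
  'dngtu' < 'gwtarg' since 'd' < 'g' at position 1
  'gwtarg' < 'juv' since 'g' < 'j' at position 1
  'juv' < 'lwdpi' since 'j' < 'l' at position 1
  'lwdpi' < 'nuu' since 'l' < 'n' at position 1
  'nuu' < 'vgtwy' since 'n' < 'v' at position 1
  'vgtwy' < 'yng' since 'v' < 'y' at position 1
Chaining these comparisons gives the alphabetical order.
Final answer: ['dngtu', 'gwtarg', 'juv', 'lwdpi', 'nuu', 'vgtwy', 'yng']


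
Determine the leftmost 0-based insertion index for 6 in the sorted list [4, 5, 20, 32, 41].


List is sorted: [4, 5, 20, 32, 41]
We need the leftmost position where 6 can be inserted, i.e. the first index whose element is >= 6 (or the end of the list if none is).
Binary search with low=0, high=5 (0-based indices):
  low=0, high=5, mid=2: a[2]=20 >= 6, so high = 2
  low=0, high=2, mid=1: a[1]=5 < 6, so low = 2
Now low = high = 2, so the insertion index is 2.
Final answer: 2


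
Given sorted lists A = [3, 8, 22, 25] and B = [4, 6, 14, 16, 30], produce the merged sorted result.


List A: [3, 8, 22, 25]
List B: [4, 6, 14, 16, 30]
Repeatedly compare the front elements and take the smaller:
  3 vs 4 -> take 3
  8 vs 4 -> take 4
  8 vs 6 -> take 6
  8 vs 14 -> take 8
  22 vs 14 -> take 14
  22 vs 16 -> take 16
  22 vs 30 -> take 22
  25 vs 30 -> take 25
  A is exhausted; append the rest of B: [30]
Final answer: [3, 4, 6, 8, 14, 16, 22, 25, 30]


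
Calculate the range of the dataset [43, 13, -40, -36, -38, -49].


Maximum value: 43
Minimum value: -49
Range = 43 - (-49) = 92
Final answer: 92


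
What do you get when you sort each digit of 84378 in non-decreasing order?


The number 84378 has digits: 8, 4, 3, 7, 8
Sorted: 3, 4, 7, 8, 8
Joining the sorted digits gives the result.
Final answer: 34788


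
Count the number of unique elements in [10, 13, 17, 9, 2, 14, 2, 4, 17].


List all unique values:
Distinct values: [2, 4, 9, 10, 13, 14, 17]
Count = 7
Final answer: 7


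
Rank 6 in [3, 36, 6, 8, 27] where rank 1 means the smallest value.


Sort ascending: [3, 6, 8, 27, 36]
Find 6 in the sorted list.
6 is at position 2 (1-indexed).
Final answer: 2


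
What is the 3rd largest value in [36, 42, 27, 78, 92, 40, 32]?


Sort descending: [92, 78, 42, 40, 36, 32, 27]
The 3rd element (1-indexed) is at index 2.
Value = 42
Final answer: 42


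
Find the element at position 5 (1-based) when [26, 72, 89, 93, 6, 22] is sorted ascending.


Sort ascending: [6, 22, 26, 72, 89, 93]
The 5th element (1-indexed) is at index 4.
Value = 89
Final answer: 89


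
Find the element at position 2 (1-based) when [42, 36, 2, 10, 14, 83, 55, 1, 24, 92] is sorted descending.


Sort descending: [92, 83, 55, 42, 36, 24, 14, 10, 2, 1]
The 2nd element (1-indexed) is at index 1.
Value = 83
Final answer: 83


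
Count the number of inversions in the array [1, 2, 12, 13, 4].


For each element, count the later elements that are smaller than it:
  1 (index 0): smaller elements after it = [] -> 0
  2 (index 1): smaller elements after it = [] -> 0
  12 (index 2): smaller elements after it = [4] -> 1
  13 (index 3): smaller elements after it = [4] -> 1
Total inversions = 0 + 0 + 1 + 1 = 2
Final answer: 2


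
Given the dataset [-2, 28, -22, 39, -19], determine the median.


First, sort the list: [-22, -19, -2, 28, 39]
The list has 5 elements (odd count).
The middle index is 2 (0-based), and the element there is -2.
Final answer: -2


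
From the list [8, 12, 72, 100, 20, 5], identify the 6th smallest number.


Sort ascending: [5, 8, 12, 20, 72, 100]
The 6th element (1-indexed) is at index 5.
Value = 100
Final answer: 100


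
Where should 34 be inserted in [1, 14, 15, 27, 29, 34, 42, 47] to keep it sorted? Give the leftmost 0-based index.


List is sorted: [1, 14, 15, 27, 29, 34, 42, 47]
We need the leftmost position where 34 can be inserted, i.e. the first index whose element is >= 34 (or the end of the list if none is).
Binary search with low=0, high=8 (0-based indices):
  low=0, high=8, mid=4: a[4]=29 < 34, so low = 5
  low=5, high=8, mid=6: a[6]=42 >= 34, so high = 6
  low=5, high=6, mid=5: a[5]=34 >= 34, so high = 5
Now low = high = 5, so the insertion index is 5.
Final answer: 5


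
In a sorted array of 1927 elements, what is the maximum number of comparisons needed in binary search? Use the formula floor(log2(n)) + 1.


Binary search halves the search space each step.
Maximum comparisons = floor(log2(1927)) + 1
log2(1927) = 10.9121
floor(log2(1927)) = 10, so 10 + 1 = 11
Final answer: 11


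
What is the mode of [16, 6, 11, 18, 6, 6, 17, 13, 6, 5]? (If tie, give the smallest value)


Count the frequency of each value:
  5 appears 1 time(s)
  6 appears 4 time(s)
  11 appears 1 time(s)
  13 appears 1 time(s)
  16 appears 1 time(s)
  17 appears 1 time(s)
  18 appears 1 time(s)
Maximum frequency is 4.
Only 6 reaches that frequency, so it is the mode.
Final answer: 6


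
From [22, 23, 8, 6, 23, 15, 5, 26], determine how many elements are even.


Check each element:
  22 is even
  23 is odd
  8 is even
  6 is even
  23 is odd
  15 is odd
  5 is odd
  26 is even
Evens: [22, 8, 6, 26]
Count of evens = 4
Final answer: 4


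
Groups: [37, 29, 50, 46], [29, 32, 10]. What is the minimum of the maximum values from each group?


Find max of each group:
  Group 1: [37, 29, 50, 46] -> max = 50
  Group 2: [29, 32, 10] -> max = 32
Maxes: [50, 32]
Minimum of maxes = 32
Final answer: 32


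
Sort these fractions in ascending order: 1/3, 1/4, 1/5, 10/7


Convert to decimal for comparison:
  1/3 = 0.3333
  1/4 = 0.25
  1/5 = 0.2
  10/7 = 1.4286
Decimals in increasing order: 0.2 < 0.25 < 0.3333 < 1.4286
Writing each back as its fraction gives the sorted order.
Final answer: 1/5, 1/4, 1/3, 10/7


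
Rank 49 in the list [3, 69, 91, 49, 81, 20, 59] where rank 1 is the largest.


Sort descending: [91, 81, 69, 59, 49, 20, 3]
Find 49 in the sorted list.
49 is at position 5.
Final answer: 5


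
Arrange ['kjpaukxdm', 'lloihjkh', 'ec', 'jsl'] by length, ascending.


Compute lengths:
  'kjpaukxdm' has length 9
  'lloihjkh' has length 8
  'ec' has length 2
  'jsl' has length 3
Lengths in increasing order: 2 < 3 < 8 < 9
Listing the words in that order gives the answer.
Final answer: ['ec', 'jsl', 'lloihjkh', 'kjpaukxdm']


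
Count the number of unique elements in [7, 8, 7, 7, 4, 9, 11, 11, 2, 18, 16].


List all unique values:
Distinct values: [2, 4, 7, 8, 9, 11, 16, 18]
Count = 8
Final answer: 8


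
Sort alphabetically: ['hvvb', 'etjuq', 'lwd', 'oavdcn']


Compare strings character by character (the first differing letter decides):
  'etjuq' < 'hvvb' since 'e' < 'h' at position 1
  'hvvb' < 'lwd' since 'h' < 'l' at position 1
  'lwd' < 'oavdcn' since 'l' < 'o' at position 1
Chaining these comparisons gives the alphabetical order.
Final answer: ['etjuq', 'hvvb', 'lwd', 'oavdcn']


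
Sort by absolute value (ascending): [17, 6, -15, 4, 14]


Compute absolute values:
  |17| = 17
  |6| = 6
  |-15| = 15
  |4| = 4
  |14| = 14
Absolute values in increasing order: 4 < 6 < 14 < 15 < 17
Listing the original numbers in that order gives the answer.
Final answer: [4, 6, 14, -15, 17]


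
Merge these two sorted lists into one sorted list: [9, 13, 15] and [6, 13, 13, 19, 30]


List A: [9, 13, 15]
List B: [6, 13, 13, 19, 30]
Repeatedly compare the front elements and take the smaller:
  9 vs 6 -> take 6
  9 vs 13 -> take 9
  13 vs 13 -> take 13
  15 vs 13 -> take 13
  15 vs 13 -> take 13
  15 vs 19 -> take 15
  A is exhausted; append the rest of B: [19, 30]
Final answer: [6, 9, 13, 13, 13, 15, 19, 30]


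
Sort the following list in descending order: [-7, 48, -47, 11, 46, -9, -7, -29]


Original list: [-7, 48, -47, 11, 46, -9, -7, -29]
Repeatedly take the largest remaining element:
  Remaining [-7, 48, -47, 11, 46, -9, -7, -29] -> largest is 48
  Remaining [-7, -47, 11, 46, -9, -7, -29] -> largest is 46
  Remaining [-7, -47, 11, -9, -7, -29] -> largest is 11
  Remaining [-7, -47, -9, -7, -29] -> largest is -7
  Remaining [-47, -9, -7, -29] -> largest is -7
  Remaining [-47, -9, -29] -> largest is -9
  Remaining [-47, -29] -> largest is -29
  Remaining [-47] -> largest is -47
Collecting the picks in order gives the descending list.
Final answer: [48, 46, 11, -7, -7, -9, -29, -47]


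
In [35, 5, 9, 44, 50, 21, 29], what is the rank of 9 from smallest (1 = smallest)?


Sort ascending: [5, 9, 21, 29, 35, 44, 50]
Find 9 in the sorted list.
9 is at position 2 (1-indexed).
Final answer: 2


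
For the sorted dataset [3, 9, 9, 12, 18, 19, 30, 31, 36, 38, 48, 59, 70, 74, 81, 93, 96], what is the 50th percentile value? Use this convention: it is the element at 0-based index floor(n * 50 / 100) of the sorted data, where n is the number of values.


The dataset has n = 17 elements.
Index = floor(17 * 50 / 100) = floor(850 / 100) = floor(8.5) = 8
Counting from index 0 in the sorted data, the element at index 8 is 36.
Final answer: 36


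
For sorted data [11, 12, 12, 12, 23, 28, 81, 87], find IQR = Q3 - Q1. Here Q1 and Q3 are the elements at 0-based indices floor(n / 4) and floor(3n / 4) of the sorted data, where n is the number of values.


The data has n = 8 elements.
Q1 index = floor(8 / 4) = floor(2) = 2; Q3 index = floor(3 * 8 / 4) = floor(6) = 6
Q1 = element at index 2 = 12
Q3 = element at index 6 = 81
IQR = 81 - 12 = 69
Final answer: 69


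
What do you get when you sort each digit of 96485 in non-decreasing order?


The number 96485 has digits: 9, 6, 4, 8, 5
Sorted: 4, 5, 6, 8, 9
Joining the sorted digits gives the result.
Final answer: 45689


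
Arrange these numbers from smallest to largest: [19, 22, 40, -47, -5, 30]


Original list: [19, 22, 40, -47, -5, 30]
Repeatedly take the smallest remaining element:
  Remaining [19, 22, 40, -47, -5, 30] -> smallest is -47
  Remaining [19, 22, 40, -5, 30] -> smallest is -5
  Remaining [19, 22, 40, 30] -> smallest is 19
  Remaining [22, 40, 30] -> smallest is 22
  Remaining [40, 30] -> smallest is 30
  Remaining [40] -> smallest is 40
Collecting the picks in order gives the sorted list.
Final answer: [-47, -5, 19, 22, 30, 40]


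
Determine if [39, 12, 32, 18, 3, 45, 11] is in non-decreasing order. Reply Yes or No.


Check consecutive pairs:
  39 <= 12? False
  12 <= 32? True
  32 <= 18? False
  18 <= 3? False
  3 <= 45? True
  45 <= 11? False
4 consecutive pair(s) are out of order, so the list is not sorted.
Final answer: No


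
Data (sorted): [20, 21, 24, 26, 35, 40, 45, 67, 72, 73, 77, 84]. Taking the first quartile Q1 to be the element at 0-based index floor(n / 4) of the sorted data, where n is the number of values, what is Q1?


The list has n = 12 elements.
Q1 index = floor(12 / 4) = floor(3) = 3
Counting from index 0 in the sorted data, the element at index 3 is 26.
Final answer: 26


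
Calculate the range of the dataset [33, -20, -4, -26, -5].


Maximum value: 33
Minimum value: -26
Range = 33 - (-26) = 59
Final answer: 59


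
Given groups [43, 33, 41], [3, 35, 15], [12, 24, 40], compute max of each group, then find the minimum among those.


Find max of each group:
  Group 1: [43, 33, 41] -> max = 43
  Group 2: [3, 35, 15] -> max = 35
  Group 3: [12, 24, 40] -> max = 40
Maxes: [43, 35, 40]
Minimum of maxes = 35
Final answer: 35


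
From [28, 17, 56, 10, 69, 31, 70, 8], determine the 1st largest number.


Sort descending: [70, 69, 56, 31, 28, 17, 10, 8]
The 1st element (1-indexed) is at index 0.
Value = 70
Final answer: 70


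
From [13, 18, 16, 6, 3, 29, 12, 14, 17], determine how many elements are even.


Check each element:
  13 is odd
  18 is even
  16 is even
  6 is even
  3 is odd
  29 is odd
  12 is even
  14 is even
  17 is odd
Evens: [18, 16, 6, 12, 14]
Count of evens = 5
Final answer: 5


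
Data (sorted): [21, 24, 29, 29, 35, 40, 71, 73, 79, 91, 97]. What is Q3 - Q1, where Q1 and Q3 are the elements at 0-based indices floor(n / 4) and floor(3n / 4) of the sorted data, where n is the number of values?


The data has n = 11 elements.
Q1 index = floor(11 / 4) = floor(2.75) = 2; Q3 index = floor(3 * 11 / 4) = floor(8.25) = 8
Q1 = element at index 2 = 29
Q3 = element at index 8 = 79
IQR = 79 - 29 = 50
Final answer: 50


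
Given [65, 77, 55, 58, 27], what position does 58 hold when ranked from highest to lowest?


Sort descending: [77, 65, 58, 55, 27]
Find 58 in the sorted list.
58 is at position 3.
Final answer: 3


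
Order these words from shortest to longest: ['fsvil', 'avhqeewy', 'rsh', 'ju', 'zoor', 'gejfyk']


Compute lengths:
  'fsvil' has length 5
  'avhqeewy' has length 8
  'rsh' has length 3
  'ju' has length 2
  'zoor' has length 4
  'gejfyk' has length 6
Lengths in increasing order: 2 < 3 < 4 < 5 < 6 < 8
Listing the words in that order gives the answer.
Final answer: ['ju', 'rsh', 'zoor', 'fsvil', 'gejfyk', 'avhqeewy']


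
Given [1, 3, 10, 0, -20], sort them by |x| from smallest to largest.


Compute absolute values:
  |1| = 1
  |3| = 3
  |10| = 10
  |0| = 0
  |-20| = 20
Absolute values in increasing order: 0 < 1 < 3 < 10 < 20
Listing the original numbers in that order gives the answer.
Final answer: [0, 1, 3, 10, -20]


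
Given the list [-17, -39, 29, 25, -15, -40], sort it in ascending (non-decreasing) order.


Original list: [-17, -39, 29, 25, -15, -40]
Repeatedly take the smallest remaining element:
  Remaining [-17, -39, 29, 25, -15, -40] -> smallest is -40
  Remaining [-17, -39, 29, 25, -15] -> smallest is -39
  Remaining [-17, 29, 25, -15] -> smallest is -17
  Remaining [29, 25, -15] -> smallest is -15
  Remaining [29, 25] -> smallest is 25
  Remaining [29] -> smallest is 29
Collecting the picks in order gives the sorted list.
Final answer: [-40, -39, -17, -15, 25, 29]


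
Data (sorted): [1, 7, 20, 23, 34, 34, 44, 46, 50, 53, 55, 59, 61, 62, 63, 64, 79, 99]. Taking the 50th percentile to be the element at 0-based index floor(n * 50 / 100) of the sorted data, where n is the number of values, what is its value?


The dataset has n = 18 elements.
Index = floor(18 * 50 / 100) = floor(900 / 100) = floor(9) = 9
Counting from index 0 in the sorted data, the element at index 9 is 53.
Final answer: 53


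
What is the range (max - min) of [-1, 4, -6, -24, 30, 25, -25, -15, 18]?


Maximum value: 30
Minimum value: -25
Range = 30 - (-25) = 55
Final answer: 55


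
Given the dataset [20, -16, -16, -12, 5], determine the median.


First, sort the list: [-16, -16, -12, 5, 20]
The list has 5 elements (odd count).
The middle index is 2 (0-based), and the element there is -12.
Final answer: -12


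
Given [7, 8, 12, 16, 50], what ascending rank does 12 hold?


Sort ascending: [7, 8, 12, 16, 50]
Find 12 in the sorted list.
12 is at position 3 (1-indexed).
Final answer: 3


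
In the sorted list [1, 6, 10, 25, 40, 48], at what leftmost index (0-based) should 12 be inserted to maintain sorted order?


List is sorted: [1, 6, 10, 25, 40, 48]
We need the leftmost position where 12 can be inserted, i.e. the first index whose element is >= 12 (or the end of the list if none is).
Binary search with low=0, high=6 (0-based indices):
  low=0, high=6, mid=3: a[3]=25 >= 12, so high = 3
  low=0, high=3, mid=1: a[1]=6 < 12, so low = 2
  low=2, high=3, mid=2: a[2]=10 < 12, so low = 3
Now low = high = 3, so the insertion index is 3.
Final answer: 3


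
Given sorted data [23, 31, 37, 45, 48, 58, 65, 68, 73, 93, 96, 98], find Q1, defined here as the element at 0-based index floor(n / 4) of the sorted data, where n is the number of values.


The list has n = 12 elements.
Q1 index = floor(12 / 4) = floor(3) = 3
Counting from index 0 in the sorted data, the element at index 3 is 45.
Final answer: 45


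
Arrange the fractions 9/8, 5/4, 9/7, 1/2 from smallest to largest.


Convert to decimal for comparison:
  9/8 = 1.125
  5/4 = 1.25
  9/7 = 1.2857
  1/2 = 0.5
Decimals in increasing order: 0.5 < 1.125 < 1.25 < 1.2857
Writing each back as its fraction gives the sorted order.
Final answer: 1/2, 9/8, 5/4, 9/7


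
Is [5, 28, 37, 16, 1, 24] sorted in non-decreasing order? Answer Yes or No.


Check consecutive pairs:
  5 <= 28? True
  28 <= 37? True
  37 <= 16? False
  16 <= 1? False
  1 <= 24? True
2 consecutive pair(s) are out of order, so the list is not sorted.
Final answer: No


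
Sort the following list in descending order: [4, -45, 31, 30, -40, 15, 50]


Original list: [4, -45, 31, 30, -40, 15, 50]
Repeatedly take the largest remaining element:
  Remaining [4, -45, 31, 30, -40, 15, 50] -> largest is 50
  Remaining [4, -45, 31, 30, -40, 15] -> largest is 31
  Remaining [4, -45, 30, -40, 15] -> largest is 30
  Remaining [4, -45, -40, 15] -> largest is 15
  Remaining [4, -45, -40] -> largest is 4
  Remaining [-45, -40] -> largest is -40
  Remaining [-45] -> largest is -45
Collecting the picks in order gives the descending list.
Final answer: [50, 31, 30, 15, 4, -40, -45]


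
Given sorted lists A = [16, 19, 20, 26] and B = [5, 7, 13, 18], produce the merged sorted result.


List A: [16, 19, 20, 26]
List B: [5, 7, 13, 18]
Repeatedly compare the front elements and take the smaller:
  16 vs 5 -> take 5
  16 vs 7 -> take 7
  16 vs 13 -> take 13
  16 vs 18 -> take 16
  19 vs 18 -> take 18
  B is exhausted; append the rest of A: [19, 20, 26]
Final answer: [5, 7, 13, 16, 18, 19, 20, 26]


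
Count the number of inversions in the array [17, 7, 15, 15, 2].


For each element, count the later elements that are smaller than it:
  17 (index 0): smaller elements after it = [7, 15, 15, 2] -> 4
  7 (index 1): smaller elements after it = [2] -> 1
  15 (index 2): smaller elements after it = [2] -> 1
  15 (index 3): smaller elements after it = [2] -> 1
Total inversions = 4 + 1 + 1 + 1 = 7
Final answer: 7


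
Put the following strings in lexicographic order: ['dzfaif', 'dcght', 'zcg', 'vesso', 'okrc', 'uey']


Compare strings character by character (the first differing letter decides):
  'dcght' < 'dzfaif' since 'c' < 'z' at position 2
  'dzfaif' < 'okrc' since 'd' < 'o' at position 1
  'okrc' < 'uey' since 'o' < 'u' at position 1
  'uey' < 'vesso' since 'u' < 'v' at position 1
  'vesso' < 'zcg' since 'v' < 'z' at position 1
Chaining these comparisons gives the alphabetical order.
Final answer: ['dcght', 'dzfaif', 'okrc', 'uey', 'vesso', 'zcg']


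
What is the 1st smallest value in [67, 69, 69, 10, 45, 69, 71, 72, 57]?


Sort ascending: [10, 45, 57, 67, 69, 69, 69, 71, 72]
The 1st element (1-indexed) is at index 0.
Value = 10
Final answer: 10


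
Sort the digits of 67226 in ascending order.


The number 67226 has digits: 6, 7, 2, 2, 6
Sorted: 2, 2, 6, 6, 7
Joining the sorted digits gives the result.
Final answer: 22667


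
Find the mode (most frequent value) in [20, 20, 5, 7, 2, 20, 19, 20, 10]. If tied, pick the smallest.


Count the frequency of each value:
  2 appears 1 time(s)
  5 appears 1 time(s)
  7 appears 1 time(s)
  10 appears 1 time(s)
  19 appears 1 time(s)
  20 appears 4 time(s)
Maximum frequency is 4.
Only 20 reaches that frequency, so it is the mode.
Final answer: 20


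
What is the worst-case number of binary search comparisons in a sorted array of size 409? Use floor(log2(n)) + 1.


Binary search halves the search space each step.
Maximum comparisons = floor(log2(409)) + 1
log2(409) = 8.676
floor(log2(409)) = 8, so 8 + 1 = 9
Final answer: 9


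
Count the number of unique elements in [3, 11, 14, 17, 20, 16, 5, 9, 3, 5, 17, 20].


List all unique values:
Distinct values: [3, 5, 9, 11, 14, 16, 17, 20]
Count = 8
Final answer: 8


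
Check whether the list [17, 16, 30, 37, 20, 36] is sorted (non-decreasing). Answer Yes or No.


Check consecutive pairs:
  17 <= 16? False
  16 <= 30? True
  30 <= 37? True
  37 <= 20? False
  20 <= 36? True
2 consecutive pair(s) are out of order, so the list is not sorted.
Final answer: No


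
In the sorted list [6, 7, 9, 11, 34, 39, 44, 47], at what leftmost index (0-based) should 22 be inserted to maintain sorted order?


List is sorted: [6, 7, 9, 11, 34, 39, 44, 47]
We need the leftmost position where 22 can be inserted, i.e. the first index whose element is >= 22 (or the end of the list if none is).
Binary search with low=0, high=8 (0-based indices):
  low=0, high=8, mid=4: a[4]=34 >= 22, so high = 4
  low=0, high=4, mid=2: a[2]=9 < 22, so low = 3
  low=3, high=4, mid=3: a[3]=11 < 22, so low = 4
Now low = high = 4, so the insertion index is 4.
Final answer: 4


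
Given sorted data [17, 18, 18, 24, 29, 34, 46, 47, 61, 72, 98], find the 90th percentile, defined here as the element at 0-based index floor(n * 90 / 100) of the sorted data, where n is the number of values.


The dataset has n = 11 elements.
Index = floor(11 * 90 / 100) = floor(990 / 100) = floor(9.9) = 9
Counting from index 0 in the sorted data, the element at index 9 is 72.
Final answer: 72


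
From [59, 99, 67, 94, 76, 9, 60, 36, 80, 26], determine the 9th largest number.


Sort descending: [99, 94, 80, 76, 67, 60, 59, 36, 26, 9]
The 9th element (1-indexed) is at index 8.
Value = 26
Final answer: 26


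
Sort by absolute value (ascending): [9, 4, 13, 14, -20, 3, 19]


Compute absolute values:
  |9| = 9
  |4| = 4
  |13| = 13
  |14| = 14
  |-20| = 20
  |3| = 3
  |19| = 19
Absolute values in increasing order: 3 < 4 < 9 < 13 < 14 < 19 < 20
Listing the original numbers in that order gives the answer.
Final answer: [3, 4, 9, 13, 14, 19, -20]


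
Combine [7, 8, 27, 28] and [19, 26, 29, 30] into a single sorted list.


List A: [7, 8, 27, 28]
List B: [19, 26, 29, 30]
Repeatedly compare the front elements and take the smaller:
  7 vs 19 -> take 7
  8 vs 19 -> take 8
  27 vs 19 -> take 19
  27 vs 26 -> take 26
  27 vs 29 -> take 27
  28 vs 29 -> take 28
  A is exhausted; append the rest of B: [29, 30]
Final answer: [7, 8, 19, 26, 27, 28, 29, 30]


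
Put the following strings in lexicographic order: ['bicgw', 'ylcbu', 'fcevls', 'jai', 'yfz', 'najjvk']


Compare strings character by character (the first differing letter decides):
  'bicgw' < 'fcevls' since 'b' < 'f' at position 1
  'fcevls' < 'jai' since 'f' < 'j' at position 1
  'jai' < 'najjvk' since 'j' < 'n' at position 1
  'najjvk' < 'yfz' since 'n' < 'y' at position 1
  'yfz' < 'ylcbu' since 'f' < 'l' at position 2
Chaining these comparisons gives the alphabetical order.
Final answer: ['bicgw', 'fcevls', 'jai', 'najjvk', 'yfz', 'ylcbu']


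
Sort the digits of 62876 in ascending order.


The number 62876 has digits: 6, 2, 8, 7, 6
Sorted: 2, 6, 6, 7, 8
Joining the sorted digits gives the result.
Final answer: 26678


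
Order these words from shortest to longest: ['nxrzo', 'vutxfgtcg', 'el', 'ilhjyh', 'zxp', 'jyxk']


Compute lengths:
  'nxrzo' has length 5
  'vutxfgtcg' has length 9
  'el' has length 2
  'ilhjyh' has length 6
  'zxp' has length 3
  'jyxk' has length 4
Lengths in increasing order: 2 < 3 < 4 < 5 < 6 < 9
Listing the words in that order gives the answer.
Final answer: ['el', 'zxp', 'jyxk', 'nxrzo', 'ilhjyh', 'vutxfgtcg']


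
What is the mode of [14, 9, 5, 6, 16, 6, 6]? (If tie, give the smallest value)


Count the frequency of each value:
  5 appears 1 time(s)
  6 appears 3 time(s)
  9 appears 1 time(s)
  14 appears 1 time(s)
  16 appears 1 time(s)
Maximum frequency is 3.
Only 6 reaches that frequency, so it is the mode.
Final answer: 6


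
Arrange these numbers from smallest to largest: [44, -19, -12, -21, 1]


Original list: [44, -19, -12, -21, 1]
Repeatedly take the smallest remaining element:
  Remaining [44, -19, -12, -21, 1] -> smallest is -21
  Remaining [44, -19, -12, 1] -> smallest is -19
  Remaining [44, -12, 1] -> smallest is -12
  Remaining [44, 1] -> smallest is 1
  Remaining [44] -> smallest is 44
Collecting the picks in order gives the sorted list.
Final answer: [-21, -19, -12, 1, 44]


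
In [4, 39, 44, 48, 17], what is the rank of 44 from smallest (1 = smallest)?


Sort ascending: [4, 17, 39, 44, 48]
Find 44 in the sorted list.
44 is at position 4 (1-indexed).
Final answer: 4


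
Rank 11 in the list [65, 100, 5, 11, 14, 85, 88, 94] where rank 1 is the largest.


Sort descending: [100, 94, 88, 85, 65, 14, 11, 5]
Find 11 in the sorted list.
11 is at position 7.
Final answer: 7


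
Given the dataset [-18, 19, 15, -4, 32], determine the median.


First, sort the list: [-18, -4, 15, 19, 32]
The list has 5 elements (odd count).
The middle index is 2 (0-based), and the element there is 15.
Final answer: 15


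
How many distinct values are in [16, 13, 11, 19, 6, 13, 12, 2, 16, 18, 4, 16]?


List all unique values:
Distinct values: [2, 4, 6, 11, 12, 13, 16, 18, 19]
Count = 9
Final answer: 9


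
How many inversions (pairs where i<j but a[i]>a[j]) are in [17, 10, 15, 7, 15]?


For each element, count the later elements that are smaller than it:
  17 (index 0): smaller elements after it = [10, 15, 7, 15] -> 4
  10 (index 1): smaller elements after it = [7] -> 1
  15 (index 2): smaller elements after it = [7] -> 1
  7 (index 3): smaller elements after it = [] -> 0
Total inversions = 4 + 1 + 1 + 0 = 6
Final answer: 6


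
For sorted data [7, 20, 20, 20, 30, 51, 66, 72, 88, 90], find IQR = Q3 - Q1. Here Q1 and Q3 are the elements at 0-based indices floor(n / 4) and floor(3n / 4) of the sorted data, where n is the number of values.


The data has n = 10 elements.
Q1 index = floor(10 / 4) = floor(2.5) = 2; Q3 index = floor(3 * 10 / 4) = floor(7.5) = 7
Q1 = element at index 2 = 20
Q3 = element at index 7 = 72
IQR = 72 - 20 = 52
Final answer: 52


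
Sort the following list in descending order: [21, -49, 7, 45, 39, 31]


Original list: [21, -49, 7, 45, 39, 31]
Repeatedly take the largest remaining element:
  Remaining [21, -49, 7, 45, 39, 31] -> largest is 45
  Remaining [21, -49, 7, 39, 31] -> largest is 39
  Remaining [21, -49, 7, 31] -> largest is 31
  Remaining [21, -49, 7] -> largest is 21
  Remaining [-49, 7] -> largest is 7
  Remaining [-49] -> largest is -49
Collecting the picks in order gives the descending list.
Final answer: [45, 39, 31, 21, 7, -49]


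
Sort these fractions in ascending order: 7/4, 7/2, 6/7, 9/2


Convert to decimal for comparison:
  7/4 = 1.75
  7/2 = 3.5
  6/7 = 0.8571
  9/2 = 4.5
Decimals in increasing order: 0.8571 < 1.75 < 3.5 < 4.5
Writing each back as its fraction gives the sorted order.
Final answer: 6/7, 7/4, 7/2, 9/2


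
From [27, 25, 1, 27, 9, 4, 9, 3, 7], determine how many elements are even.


Check each element:
  27 is odd
  25 is odd
  1 is odd
  27 is odd
  9 is odd
  4 is even
  9 is odd
  3 is odd
  7 is odd
Evens: [4]
Count of evens = 1
Final answer: 1


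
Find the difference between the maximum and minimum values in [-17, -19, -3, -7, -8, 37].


Maximum value: 37
Minimum value: -19
Range = 37 - (-19) = 56
Final answer: 56


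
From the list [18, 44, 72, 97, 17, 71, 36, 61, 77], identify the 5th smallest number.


Sort ascending: [17, 18, 36, 44, 61, 71, 72, 77, 97]
The 5th element (1-indexed) is at index 4.
Value = 61
Final answer: 61


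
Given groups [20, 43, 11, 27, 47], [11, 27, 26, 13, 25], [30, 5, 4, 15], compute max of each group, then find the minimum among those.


Find max of each group:
  Group 1: [20, 43, 11, 27, 47] -> max = 47
  Group 2: [11, 27, 26, 13, 25] -> max = 27
  Group 3: [30, 5, 4, 15] -> max = 30
Maxes: [47, 27, 30]
Minimum of maxes = 27
Final answer: 27


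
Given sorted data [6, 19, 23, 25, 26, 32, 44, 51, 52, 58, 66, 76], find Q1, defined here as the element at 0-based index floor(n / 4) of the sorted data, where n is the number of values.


The list has n = 12 elements.
Q1 index = floor(12 / 4) = floor(3) = 3
Counting from index 0 in the sorted data, the element at index 3 is 25.
Final answer: 25


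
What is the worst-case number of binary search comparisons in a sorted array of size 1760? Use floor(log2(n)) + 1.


Binary search halves the search space each step.
Maximum comparisons = floor(log2(1760)) + 1
log2(1760) = 10.7814
floor(log2(1760)) = 10, so 10 + 1 = 11
Final answer: 11


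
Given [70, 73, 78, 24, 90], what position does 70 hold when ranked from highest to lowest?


Sort descending: [90, 78, 73, 70, 24]
Find 70 in the sorted list.
70 is at position 4.
Final answer: 4
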